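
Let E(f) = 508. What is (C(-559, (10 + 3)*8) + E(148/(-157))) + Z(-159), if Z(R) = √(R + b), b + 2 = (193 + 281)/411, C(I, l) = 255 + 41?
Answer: 804 + I*√3000163/137 ≈ 804.0 + 12.643*I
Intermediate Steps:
C(I, l) = 296
b = -116/137 (b = -2 + (193 + 281)/411 = -2 + 474*(1/411) = -2 + 158/137 = -116/137 ≈ -0.84671)
Z(R) = √(-116/137 + R) (Z(R) = √(R - 116/137) = √(-116/137 + R))
(C(-559, (10 + 3)*8) + E(148/(-157))) + Z(-159) = (296 + 508) + √(-15892 + 18769*(-159))/137 = 804 + √(-15892 - 2984271)/137 = 804 + √(-3000163)/137 = 804 + (I*√3000163)/137 = 804 + I*√3000163/137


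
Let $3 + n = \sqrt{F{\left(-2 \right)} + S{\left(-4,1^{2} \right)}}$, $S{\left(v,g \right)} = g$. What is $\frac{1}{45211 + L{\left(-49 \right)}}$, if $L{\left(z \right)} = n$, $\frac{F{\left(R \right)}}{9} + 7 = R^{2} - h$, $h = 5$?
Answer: $\frac{45208}{2043763335} - \frac{i \sqrt{71}}{2043763335} \approx 2.212 \cdot 10^{-5} - 4.1229 \cdot 10^{-9} i$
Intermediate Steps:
$F{\left(R \right)} = -108 + 9 R^{2}$ ($F{\left(R \right)} = -63 + 9 \left(R^{2} - 5\right) = -63 + 9 \left(-5 + R^{2}\right) = -63 + \left(-45 + 9 R^{2}\right) = -108 + 9 R^{2}$)
$n = -3 + i \sqrt{71}$ ($n = -3 + \sqrt{\left(-108 + 9 \left(-2\right)^{2}\right) + 1^{2}} = -3 + \sqrt{\left(-108 + 9 \cdot 4\right) + 1} = -3 + \sqrt{\left(-108 + 36\right) + 1} = -3 + \sqrt{-72 + 1} = -3 + \sqrt{-71} = -3 + i \sqrt{71} \approx -3.0 + 8.4261 i$)
$L{\left(z \right)} = -3 + i \sqrt{71}$
$\frac{1}{45211 + L{\left(-49 \right)}} = \frac{1}{45211 - \left(3 - i \sqrt{71}\right)} = \frac{1}{45208 + i \sqrt{71}}$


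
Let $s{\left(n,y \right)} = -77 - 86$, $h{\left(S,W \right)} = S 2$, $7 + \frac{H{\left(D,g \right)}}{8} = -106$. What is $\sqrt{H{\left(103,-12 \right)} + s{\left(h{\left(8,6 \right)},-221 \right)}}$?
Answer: $i \sqrt{1067} \approx 32.665 i$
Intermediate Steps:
$H{\left(D,g \right)} = -904$ ($H{\left(D,g \right)} = -56 + 8 \left(-106\right) = -56 - 848 = -904$)
$h{\left(S,W \right)} = 2 S$
$s{\left(n,y \right)} = -163$
$\sqrt{H{\left(103,-12 \right)} + s{\left(h{\left(8,6 \right)},-221 \right)}} = \sqrt{-904 - 163} = \sqrt{-1067} = i \sqrt{1067}$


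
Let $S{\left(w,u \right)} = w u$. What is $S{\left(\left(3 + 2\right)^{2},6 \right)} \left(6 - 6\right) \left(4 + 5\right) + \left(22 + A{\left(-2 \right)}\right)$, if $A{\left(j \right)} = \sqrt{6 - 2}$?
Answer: $24$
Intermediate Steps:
$A{\left(j \right)} = 2$ ($A{\left(j \right)} = \sqrt{4} = 2$)
$S{\left(w,u \right)} = u w$
$S{\left(\left(3 + 2\right)^{2},6 \right)} \left(6 - 6\right) \left(4 + 5\right) + \left(22 + A{\left(-2 \right)}\right) = 6 \left(3 + 2\right)^{2} \left(6 - 6\right) \left(4 + 5\right) + \left(22 + 2\right) = 6 \cdot 5^{2} \left(6 - 6\right) 9 + 24 = 6 \cdot 25 \cdot 0 \cdot 9 + 24 = 150 \cdot 0 + 24 = 0 + 24 = 24$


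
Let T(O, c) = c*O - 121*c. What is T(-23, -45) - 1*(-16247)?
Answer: 22727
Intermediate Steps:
T(O, c) = -121*c + O*c (T(O, c) = O*c - 121*c = -121*c + O*c)
T(-23, -45) - 1*(-16247) = -45*(-121 - 23) - 1*(-16247) = -45*(-144) + 16247 = 6480 + 16247 = 22727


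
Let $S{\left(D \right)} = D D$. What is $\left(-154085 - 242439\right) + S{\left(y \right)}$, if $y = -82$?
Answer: $-389800$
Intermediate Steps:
$S{\left(D \right)} = D^{2}$
$\left(-154085 - 242439\right) + S{\left(y \right)} = \left(-154085 - 242439\right) + \left(-82\right)^{2} = -396524 + 6724 = -389800$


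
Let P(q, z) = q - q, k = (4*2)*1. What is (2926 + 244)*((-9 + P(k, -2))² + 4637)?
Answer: 14956060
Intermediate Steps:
k = 8 (k = 8*1 = 8)
P(q, z) = 0
(2926 + 244)*((-9 + P(k, -2))² + 4637) = (2926 + 244)*((-9 + 0)² + 4637) = 3170*((-9)² + 4637) = 3170*(81 + 4637) = 3170*4718 = 14956060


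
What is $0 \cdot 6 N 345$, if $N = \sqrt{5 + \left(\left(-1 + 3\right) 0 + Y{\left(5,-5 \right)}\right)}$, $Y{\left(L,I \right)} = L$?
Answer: $0$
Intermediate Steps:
$N = \sqrt{10}$ ($N = \sqrt{5 + \left(\left(-1 + 3\right) 0 + 5\right)} = \sqrt{5 + \left(2 \cdot 0 + 5\right)} = \sqrt{5 + \left(0 + 5\right)} = \sqrt{5 + 5} = \sqrt{10} \approx 3.1623$)
$0 \cdot 6 N 345 = 0 \cdot 6 \sqrt{10} \cdot 345 = 0 \sqrt{10} \cdot 345 = 0 \cdot 345 = 0$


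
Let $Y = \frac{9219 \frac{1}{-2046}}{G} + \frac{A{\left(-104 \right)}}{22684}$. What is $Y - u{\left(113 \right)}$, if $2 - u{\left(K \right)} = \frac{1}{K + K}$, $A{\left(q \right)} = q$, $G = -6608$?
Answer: $- \frac{824918616991}{412566973984} \approx -1.9995$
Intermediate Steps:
$u{\left(K \right)} = 2 - \frac{1}{2 K}$ ($u{\left(K \right)} = 2 - \frac{1}{K + K} = 2 - \frac{1}{2 K}$)
$Y = - \frac{14249439}{3651035168}$ ($Y = \frac{9219 \frac{1}{-2046}}{-6608} - \frac{104}{22684} = 9219 \left(- \frac{1}{2046}\right) \left(- \frac{1}{6608}\right) - \frac{26}{5671} = \left(- \frac{3073}{682}\right) \left(- \frac{1}{6608}\right) - \frac{26}{5671} = \frac{439}{643808} - \frac{26}{5671} = - \frac{14249439}{3651035168} \approx -0.0039028$)
$Y - u{\left(113 \right)} = - \frac{14249439}{3651035168} - \left(2 - \frac{1}{2 \cdot 113}\right) = - \frac{14249439}{3651035168} - \left(2 - \frac{1}{226}\right) = - \frac{14249439}{3651035168} - \frac{451}{226} = - \frac{824918616991}{412566973984}$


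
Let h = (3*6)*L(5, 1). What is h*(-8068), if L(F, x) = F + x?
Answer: -871344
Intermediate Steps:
h = 108 (h = (3*6)*(5 + 1) = 18*6 = 108)
h*(-8068) = 108*(-8068) = -871344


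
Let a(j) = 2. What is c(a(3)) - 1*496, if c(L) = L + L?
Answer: -492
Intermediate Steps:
c(L) = 2*L
c(a(3)) - 1*496 = 2*2 - 1*496 = 4 - 496 = -492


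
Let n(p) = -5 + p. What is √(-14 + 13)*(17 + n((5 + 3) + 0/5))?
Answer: 20*I ≈ 20.0*I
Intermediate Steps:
√(-14 + 13)*(17 + n((5 + 3) + 0/5)) = √(-14 + 13)*(17 + (-5 + ((5 + 3) + 0/5))) = √(-1)*(17 + (-5 + (8 + 0*(⅕)))) = I*(17 + (-5 + (8 + 0))) = I*(17 + (-5 + 8)) = I*(17 + 3) = I*20 = 20*I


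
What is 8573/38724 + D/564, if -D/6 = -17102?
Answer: 331531855/1820028 ≈ 182.16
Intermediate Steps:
D = 102612 (D = -6*(-17102) = 102612)
8573/38724 + D/564 = 8573/38724 + 102612/564 = 8573*(1/38724) + 102612*(1/564) = 8573/38724 + 8551/47 = 331531855/1820028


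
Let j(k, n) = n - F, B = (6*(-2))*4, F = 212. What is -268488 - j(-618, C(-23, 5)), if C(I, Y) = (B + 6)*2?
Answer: -268192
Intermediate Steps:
B = -48 (B = -12*4 = -48)
C(I, Y) = -84 (C(I, Y) = (-48 + 6)*2 = -42*2 = -84)
j(k, n) = -212 + n (j(k, n) = n - 1*212 = n - 212 = -212 + n)
-268488 - j(-618, C(-23, 5)) = -268488 - (-212 - 84) = -268488 - 1*(-296) = -268488 + 296 = -268192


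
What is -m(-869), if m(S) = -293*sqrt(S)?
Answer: 293*I*sqrt(869) ≈ 8637.3*I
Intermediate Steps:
-m(-869) = -(-293)*sqrt(-869) = -(-293)*I*sqrt(869) = 293*I*sqrt(869)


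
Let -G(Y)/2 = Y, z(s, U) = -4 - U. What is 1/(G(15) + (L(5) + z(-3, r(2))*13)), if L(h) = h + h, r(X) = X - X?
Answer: -1/72 ≈ -0.013889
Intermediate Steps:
r(X) = 0
G(Y) = -2*Y
L(h) = 2*h
1/(G(15) + (L(5) + z(-3, r(2))*13)) = 1/(-2*15 + (2*5 + (-4 - 1*0)*13)) = 1/(-30 + (10 + (-4 + 0)*13)) = 1/(-30 + (10 - 4*13)) = 1/(-30 + (10 - 52)) = 1/(-30 - 42) = 1/(-72) = -1/72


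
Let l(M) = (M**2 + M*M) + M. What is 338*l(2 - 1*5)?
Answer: 5070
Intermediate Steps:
l(M) = M + 2*M**2 (l(M) = (M**2 + M**2) + M = 2*M**2 + M = M + 2*M**2)
338*l(2 - 1*5) = 338*((2 - 1*5)*(1 + 2*(2 - 1*5))) = 338*((2 - 5)*(1 + 2*(2 - 5))) = 338*(-3*(1 + 2*(-3))) = 338*(-3*(1 - 6)) = 338*(-3*(-5)) = 338*15 = 5070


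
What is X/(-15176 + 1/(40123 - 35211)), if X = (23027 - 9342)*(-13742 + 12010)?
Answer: 116426287040/74544511 ≈ 1561.8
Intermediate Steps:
X = -23702420 (X = 13685*(-1732) = -23702420)
X/(-15176 + 1/(40123 - 35211)) = -23702420/(-15176 + 1/(40123 - 35211)) = -23702420/(-15176 + 1/4912) = -23702420/(-74544511/4912) = -23702420*(-4912/74544511) = 116426287040/74544511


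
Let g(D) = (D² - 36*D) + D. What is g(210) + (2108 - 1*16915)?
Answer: 21943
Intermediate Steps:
g(D) = D² - 35*D
g(210) + (2108 - 1*16915) = 210*(-35 + 210) + (2108 - 1*16915) = 210*175 + (2108 - 16915) = 36750 - 14807 = 21943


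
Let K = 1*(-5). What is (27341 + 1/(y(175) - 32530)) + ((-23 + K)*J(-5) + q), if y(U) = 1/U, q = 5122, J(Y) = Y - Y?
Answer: 184803710612/5692749 ≈ 32463.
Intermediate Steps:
J(Y) = 0
K = -5
(27341 + 1/(y(175) - 32530)) + ((-23 + K)*J(-5) + q) = (27341 + 1/(1/175 - 32530)) + ((-23 - 5)*0 + 5122) = (27341 + 1/(1/175 - 32530)) + (-28*0 + 5122) = (27341 + 1/(-5692749/175)) + (0 + 5122) = (27341 - 175/5692749) + 5122 = 155645450234/5692749 + 5122 = 184803710612/5692749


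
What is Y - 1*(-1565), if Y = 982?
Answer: 2547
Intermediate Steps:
Y - 1*(-1565) = 982 - 1*(-1565) = 982 + 1565 = 2547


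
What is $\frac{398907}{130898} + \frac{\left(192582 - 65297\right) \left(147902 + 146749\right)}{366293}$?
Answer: $\frac{4909430124368181}{47947021114} \approx 1.0239 \cdot 10^{5}$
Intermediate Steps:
$\frac{398907}{130898} + \frac{\left(192582 - 65297\right) \left(147902 + 146749\right)}{366293} = 398907 \cdot \frac{1}{130898} + 127285 \cdot 294651 \cdot \frac{1}{366293} = \frac{398907}{130898} + 37504652535 \cdot \frac{1}{366293} = \frac{398907}{130898} + \frac{37504652535}{366293} = \frac{4909430124368181}{47947021114}$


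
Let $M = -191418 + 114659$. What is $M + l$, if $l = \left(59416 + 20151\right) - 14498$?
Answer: $-11690$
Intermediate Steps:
$l = 65069$ ($l = 79567 - 14498 = 65069$)
$M = -76759$
$M + l = -76759 + 65069 = -11690$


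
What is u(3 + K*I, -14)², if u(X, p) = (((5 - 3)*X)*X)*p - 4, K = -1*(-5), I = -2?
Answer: 1893376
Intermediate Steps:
K = 5
u(X, p) = -4 + 2*p*X² (u(X, p) = ((2*X)*X)*p - 4 = (2*X²)*p - 4 = 2*p*X² - 4 = -4 + 2*p*X²)
u(3 + K*I, -14)² = (-4 + 2*(-14)*(3 + 5*(-2))²)² = (-4 + 2*(-14)*(3 - 10)²)² = (-4 + 2*(-14)*(-7)²)² = (-4 + 2*(-14)*49)² = (-4 - 1372)² = (-1376)² = 1893376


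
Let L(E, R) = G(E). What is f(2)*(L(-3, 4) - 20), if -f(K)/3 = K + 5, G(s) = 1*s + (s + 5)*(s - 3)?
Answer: 735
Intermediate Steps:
G(s) = s + (-3 + s)*(5 + s) (G(s) = s + (5 + s)*(-3 + s) = s + (-3 + s)*(5 + s))
L(E, R) = -15 + E² + 3*E
f(K) = -15 - 3*K (f(K) = -3*(K + 5) = -3*(5 + K) = -15 - 3*K)
f(2)*(L(-3, 4) - 20) = (-15 - 3*2)*((-15 + (-3)² + 3*(-3)) - 20) = (-15 - 6)*((-15 + 9 - 9) - 20) = -21*(-15 - 20) = -21*(-35) = 735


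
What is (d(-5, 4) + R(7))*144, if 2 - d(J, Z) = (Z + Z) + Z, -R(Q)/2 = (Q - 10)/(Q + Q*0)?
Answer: -9216/7 ≈ -1316.6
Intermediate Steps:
R(Q) = -2*(-10 + Q)/Q (R(Q) = -2*(Q - 10)/(Q + Q*0) = -2*(-10 + Q)/(Q + 0) = -2*(-10 + Q)/Q)
d(J, Z) = 2 - 3*Z (d(J, Z) = 2 - ((Z + Z) + Z) = 2 - (2*Z + Z) = 2 - 3*Z)
(d(-5, 4) + R(7))*144 = ((2 - 3*4) + (-2 + 20/7))*144 = ((2 - 12) + (-2 + 20*(⅐)))*144 = (-10 + (-2 + 20/7))*144 = (-10 + 6/7)*144 = -64/7*144 = -9216/7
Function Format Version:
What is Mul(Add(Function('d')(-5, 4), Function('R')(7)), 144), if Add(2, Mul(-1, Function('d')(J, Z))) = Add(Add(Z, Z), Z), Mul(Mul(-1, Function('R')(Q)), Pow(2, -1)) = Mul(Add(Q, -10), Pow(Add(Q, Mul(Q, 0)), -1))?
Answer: Rational(-9216, 7) ≈ -1316.6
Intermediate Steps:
Function('R')(Q) = Mul(-2, Pow(Q, -1), Add(-10, Q)) (Function('R')(Q) = Mul(-2, Mul(Add(Q, -10), Pow(Add(Q, Mul(Q, 0)), -1))) = Mul(-2, Mul(Add(-10, Q), Pow(Add(Q, 0), -1))) = Mul(-2, Mul(Add(-10, Q), Pow(Q, -1))) = Mul(-2, Mul(Pow(Q, -1), Add(-10, Q))) = Mul(-2, Pow(Q, -1), Add(-10, Q)))
Function('d')(J, Z) = Add(2, Mul(-3, Z)) (Function('d')(J, Z) = Add(2, Mul(-1, Add(Add(Z, Z), Z))) = Add(2, Mul(-1, Add(Mul(2, Z), Z))) = Add(2, Mul(-1, Mul(3, Z))) = Add(2, Mul(-3, Z)))
Mul(Add(Function('d')(-5, 4), Function('R')(7)), 144) = Mul(Add(Add(2, Mul(-3, 4)), Add(-2, Mul(20, Pow(7, -1)))), 144) = Mul(Add(Add(2, -12), Add(-2, Mul(20, Rational(1, 7)))), 144) = Mul(Add(-10, Add(-2, Rational(20, 7))), 144) = Mul(Add(-10, Rational(6, 7)), 144) = Mul(Rational(-64, 7), 144) = Rational(-9216, 7)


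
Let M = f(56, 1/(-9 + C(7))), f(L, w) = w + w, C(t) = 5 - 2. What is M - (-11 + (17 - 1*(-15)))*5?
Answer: -316/3 ≈ -105.33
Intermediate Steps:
C(t) = 3
f(L, w) = 2*w
M = -1/3 (M = 2/(-9 + 3) = 2/(-6) = 2*(-1/6) = -1/3 ≈ -0.33333)
M - (-11 + (17 - 1*(-15)))*5 = -1/3 - (-11 + (17 - 1*(-15)))*5 = -1/3 - (-11 + (17 + 15))*5 = -1/3 - (-11 + 32)*5 = -1/3 - 21*5 = -1/3 - 1*105 = -1/3 - 105 = -316/3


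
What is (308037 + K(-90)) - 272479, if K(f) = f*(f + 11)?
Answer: 42668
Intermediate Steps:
K(f) = f*(11 + f)
(308037 + K(-90)) - 272479 = (308037 - 90*(11 - 90)) - 272479 = (308037 - 90*(-79)) - 272479 = (308037 + 7110) - 272479 = 315147 - 272479 = 42668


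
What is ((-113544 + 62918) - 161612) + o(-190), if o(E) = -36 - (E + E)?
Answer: -211894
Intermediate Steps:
o(E) = -36 - 2*E
((-113544 + 62918) - 161612) + o(-190) = ((-113544 + 62918) - 161612) + (-36 - 2*(-190)) = (-50626 - 161612) + (-36 + 380) = -212238 + 344 = -211894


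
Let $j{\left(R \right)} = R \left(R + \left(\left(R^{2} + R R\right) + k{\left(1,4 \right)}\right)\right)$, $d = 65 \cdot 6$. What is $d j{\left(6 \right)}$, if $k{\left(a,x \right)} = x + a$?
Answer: $194220$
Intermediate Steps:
$k{\left(a,x \right)} = a + x$
$d = 390$
$j{\left(R \right)} = R \left(5 + R + 2 R^{2}\right)$ ($j{\left(R \right)} = R \left(R + \left(\left(R^{2} + R R\right) + \left(1 + 4\right)\right)\right) = R \left(R + \left(\left(R^{2} + R^{2}\right) + 5\right)\right) = R \left(R + \left(2 R^{2} + 5\right)\right) = R \left(R + \left(5 + 2 R^{2}\right)\right) = R \left(5 + R + 2 R^{2}\right)$)
$d j{\left(6 \right)} = 390 \cdot 6 \left(5 + 6 + 2 \cdot 6^{2}\right) = 390 \cdot 6 \left(5 + 6 + 2 \cdot 36\right) = 390 \cdot 6 \left(5 + 6 + 72\right) = 390 \cdot 6 \cdot 83 = 390 \cdot 498 = 194220$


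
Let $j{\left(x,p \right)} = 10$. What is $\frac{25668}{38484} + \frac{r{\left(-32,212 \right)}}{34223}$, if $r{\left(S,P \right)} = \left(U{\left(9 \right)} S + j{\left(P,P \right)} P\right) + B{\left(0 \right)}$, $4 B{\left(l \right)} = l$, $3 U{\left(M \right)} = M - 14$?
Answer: $\frac{80172877}{109753161} \approx 0.73048$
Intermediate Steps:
$U{\left(M \right)} = - \frac{14}{3} + \frac{M}{3}$ ($U{\left(M \right)} = \frac{M - 14}{3} = \frac{-14 + M}{3} = - \frac{14}{3} + \frac{M}{3}$)
$B{\left(l \right)} = \frac{l}{4}$
$r{\left(S,P \right)} = 10 P - \frac{5 S}{3}$ ($r{\left(S,P \right)} = \left(\left(- \frac{14}{3} + \frac{1}{3} \cdot 9\right) S + 10 P\right) + \frac{1}{4} \cdot 0 = \left(\left(- \frac{14}{3} + 3\right) S + 10 P\right) + 0 = \left(- \frac{5 S}{3} + 10 P\right) + 0 = \left(10 P - \frac{5 S}{3}\right) + 0 = 10 P - \frac{5 S}{3}$)
$\frac{25668}{38484} + \frac{r{\left(-32,212 \right)}}{34223} = \frac{25668}{38484} + \frac{10 \cdot 212 - - \frac{160}{3}}{34223} = 25668 \cdot \frac{1}{38484} + \left(2120 + \frac{160}{3}\right) \frac{1}{34223} = \frac{713}{1069} + \frac{6520}{3} \cdot \frac{1}{34223} = \frac{713}{1069} + \frac{6520}{102669} = \frac{80172877}{109753161}$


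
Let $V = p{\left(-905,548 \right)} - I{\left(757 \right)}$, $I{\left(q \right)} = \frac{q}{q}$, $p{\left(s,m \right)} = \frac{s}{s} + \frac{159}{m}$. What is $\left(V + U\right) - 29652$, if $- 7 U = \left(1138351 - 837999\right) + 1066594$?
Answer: $- \frac{123261481}{548} \approx -2.2493 \cdot 10^{5}$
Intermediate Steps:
$p{\left(s,m \right)} = 1 + \frac{159}{m}$
$I{\left(q \right)} = 1$
$U = -195278$ ($U = - \frac{\left(1138351 - 837999\right) + 1066594}{7} = - \frac{300352 + 1066594}{7} = \left(- \frac{1}{7}\right) 1366946 = -195278$)
$V = \frac{159}{548}$ ($V = \frac{159 + 548}{548} - 1 = \frac{1}{548} \cdot 707 - 1 = \frac{707}{548} - 1 = \frac{159}{548} \approx 0.29015$)
$\left(V + U\right) - 29652 = \left(\frac{159}{548} - 195278\right) - 29652 = - \frac{107012185}{548} - 29652 = - \frac{123261481}{548}$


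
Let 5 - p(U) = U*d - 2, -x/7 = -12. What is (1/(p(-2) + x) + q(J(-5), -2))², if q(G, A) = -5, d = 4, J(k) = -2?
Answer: 244036/9801 ≈ 24.899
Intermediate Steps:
x = 84 (x = -7*(-12) = 84)
p(U) = 7 - 4*U (p(U) = 5 - (U*4 - 2) = 5 - (4*U - 2) = 5 - (-2 + 4*U) = 5 + (2 - 4*U) = 7 - 4*U)
(1/(p(-2) + x) + q(J(-5), -2))² = (1/((7 - 4*(-2)) + 84) - 5)² = (1/((7 + 8) + 84) - 5)² = (1/(15 + 84) - 5)² = (1/99 - 5)² = (-494/99)² = 244036/9801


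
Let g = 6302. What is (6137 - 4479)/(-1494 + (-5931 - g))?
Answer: -1658/13727 ≈ -0.12078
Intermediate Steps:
(6137 - 4479)/(-1494 + (-5931 - g)) = (6137 - 4479)/(-1494 + (-5931 - 1*6302)) = 1658/(-1494 + (-5931 - 6302)) = 1658/(-1494 - 12233) = 1658/(-13727) = 1658*(-1/13727) = -1658/13727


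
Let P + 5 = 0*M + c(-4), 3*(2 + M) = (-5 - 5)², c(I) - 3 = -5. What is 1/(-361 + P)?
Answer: -1/368 ≈ -0.0027174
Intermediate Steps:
c(I) = -2 (c(I) = 3 - 5 = -2)
M = 94/3 (M = -2 + (-5 - 5)²/3 = -2 + (⅓)*(-10)² = -2 + (⅓)*100 = -2 + 100/3 = 94/3 ≈ 31.333)
P = -7 (P = -5 + (0*(94/3) - 2) = -5 + (0 - 2) = -5 - 2 = -7)
1/(-361 + P) = 1/(-361 - 7) = 1/(-368) = -1/368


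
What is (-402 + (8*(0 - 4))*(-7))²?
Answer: 31684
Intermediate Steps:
(-402 + (8*(0 - 4))*(-7))² = (-402 + (8*(-4))*(-7))² = (-402 - 32*(-7))² = (-402 + 224)² = (-178)² = 31684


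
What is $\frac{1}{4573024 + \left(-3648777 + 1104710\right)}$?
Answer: $\frac{1}{2028957} \approx 4.9286 \cdot 10^{-7}$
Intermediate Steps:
$\frac{1}{4573024 + \left(-3648777 + 1104710\right)} = \frac{1}{4573024 - 2544067} = \frac{1}{2028957}$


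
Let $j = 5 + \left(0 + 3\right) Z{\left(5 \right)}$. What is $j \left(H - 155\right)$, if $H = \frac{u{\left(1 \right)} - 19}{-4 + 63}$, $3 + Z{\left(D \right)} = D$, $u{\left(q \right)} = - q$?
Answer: $- \frac{100815}{59} \approx -1708.7$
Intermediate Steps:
$Z{\left(D \right)} = -3 + D$
$j = 11$ ($j = 5 + \left(0 + 3\right) \left(-3 + 5\right) = 5 + 3 \cdot 2 = 5 + 6 = 11$)
$H = - \frac{20}{59}$ ($H = \frac{\left(-1\right) 1 - 19}{-4 + 63} = \frac{-1 - 19}{59} = \left(-20\right) \frac{1}{59} = - \frac{20}{59} \approx -0.33898$)
$j \left(H - 155\right) = 11 \left(- \frac{20}{59} - 155\right) = 11 \left(- \frac{9165}{59}\right) = - \frac{100815}{59}$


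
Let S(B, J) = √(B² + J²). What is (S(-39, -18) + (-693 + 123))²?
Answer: 326745 - 3420*√205 ≈ 2.7778e+5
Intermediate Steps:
(S(-39, -18) + (-693 + 123))² = (√((-39)² + (-18)²) + (-693 + 123))² = (√(1521 + 324) - 570)² = (√1845 - 570)² = (3*√205 - 570)² = (-570 + 3*√205)²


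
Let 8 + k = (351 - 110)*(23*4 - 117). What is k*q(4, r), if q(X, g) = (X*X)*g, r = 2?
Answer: -193056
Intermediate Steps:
q(X, g) = g*X² (q(X, g) = X²*g = g*X²)
k = -6033 (k = -8 + (351 - 110)*(23*4 - 117) = -8 + 241*(92 - 117) = -8 + 241*(-25) = -8 - 6025 = -6033)
k*q(4, r) = -12066*4² = -12066*16 = -6033*32 = -193056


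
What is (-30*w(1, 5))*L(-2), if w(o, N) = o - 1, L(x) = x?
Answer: 0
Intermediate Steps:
w(o, N) = -1 + o
(-30*w(1, 5))*L(-2) = -30*(-1 + 1)*(-2) = -30*0*(-2) = 0*(-2) = 0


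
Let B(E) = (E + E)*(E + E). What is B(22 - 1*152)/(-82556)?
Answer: -16900/20639 ≈ -0.81884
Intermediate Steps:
B(E) = 4*E² (B(E) = (2*E)*(2*E) = 4*E²)
B(22 - 1*152)/(-82556) = (4*(22 - 1*152)²)/(-82556) = (4*(22 - 152)²)*(-1/82556) = (4*(-130)²)*(-1/82556) = (4*16900)*(-1/82556) = 67600*(-1/82556) = -16900/20639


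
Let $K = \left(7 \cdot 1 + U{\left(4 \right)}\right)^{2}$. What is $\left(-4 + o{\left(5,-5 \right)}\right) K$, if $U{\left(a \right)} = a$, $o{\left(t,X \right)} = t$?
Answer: $121$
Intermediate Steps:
$K = 121$ ($K = \left(7 \cdot 1 + 4\right)^{2} = \left(7 + 4\right)^{2} = 11^{2} = 121$)
$\left(-4 + o{\left(5,-5 \right)}\right) K = \left(-4 + 5\right) 121 = 1 \cdot 121 = 121$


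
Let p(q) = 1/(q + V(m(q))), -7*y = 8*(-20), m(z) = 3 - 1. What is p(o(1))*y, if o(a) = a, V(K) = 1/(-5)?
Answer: 200/7 ≈ 28.571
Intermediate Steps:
m(z) = 2
V(K) = -⅕ (V(K) = 1*(-⅕) = -⅕)
y = 160/7 (y = -8*(-20)/7 = -⅐*(-160) = 160/7 ≈ 22.857)
p(q) = 1/(-⅕ + q) (p(q) = 1/(q - ⅕) = 1/(-⅕ + q))
p(o(1))*y = (5/(-1 + 5*1))*(160/7) = (5/(-1 + 5))*(160/7) = (5/4)*(160/7) = 200/7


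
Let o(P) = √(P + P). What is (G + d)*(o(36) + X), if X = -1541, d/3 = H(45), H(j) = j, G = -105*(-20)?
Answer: -3444135 + 13410*√2 ≈ -3.4252e+6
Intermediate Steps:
o(P) = √2*√P (o(P) = √(2*P) = √2*√P)
G = 2100
d = 135 (d = 3*45 = 135)
(G + d)*(o(36) + X) = (2100 + 135)*(√2*√36 - 1541) = 2235*(√2*6 - 1541) = 2235*(6*√2 - 1541) = 2235*(-1541 + 6*√2) = -3444135 + 13410*√2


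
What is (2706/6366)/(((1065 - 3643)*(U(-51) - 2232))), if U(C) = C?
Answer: 451/6244594014 ≈ 7.2223e-8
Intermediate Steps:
(2706/6366)/(((1065 - 3643)*(U(-51) - 2232))) = (2706/6366)/(((1065 - 3643)*(-51 - 2232))) = (2706*(1/6366))/((-2578*(-2283))) = (451/1061)/5885574 = (451/1061)*(1/5885574) = 451/6244594014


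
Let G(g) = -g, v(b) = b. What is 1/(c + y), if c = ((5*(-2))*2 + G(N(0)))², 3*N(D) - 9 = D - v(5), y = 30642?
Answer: 9/279874 ≈ 3.2157e-5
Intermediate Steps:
N(D) = 4/3 + D/3 (N(D) = 3 + (D - 1*5)/3 = 3 + (D - 5)/3 = 3 + (-5 + D)/3 = 3 + (-5/3 + D/3) = 4/3 + D/3)
c = 4096/9 (c = ((5*(-2))*2 - (4/3 + (⅓)*0))² = (-10*2 - (4/3 + 0))² = (-20 - 1*4/3)² = (-20 - 4/3)² = (-64/3)² = 4096/9 ≈ 455.11)
1/(c + y) = 1/(4096/9 + 30642) = 1/(279874/9) = 9/279874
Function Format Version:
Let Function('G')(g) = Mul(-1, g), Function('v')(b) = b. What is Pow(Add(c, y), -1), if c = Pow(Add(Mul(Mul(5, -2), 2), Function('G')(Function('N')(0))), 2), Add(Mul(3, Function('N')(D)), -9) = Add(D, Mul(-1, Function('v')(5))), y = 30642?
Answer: Rational(9, 279874) ≈ 3.2157e-5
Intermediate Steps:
Function('N')(D) = Add(Rational(4, 3), Mul(Rational(1, 3), D)) (Function('N')(D) = Add(3, Mul(Rational(1, 3), Add(D, Mul(-1, 5)))) = Add(3, Mul(Rational(1, 3), Add(D, -5))) = Add(3, Mul(Rational(1, 3), Add(-5, D))) = Add(3, Add(Rational(-5, 3), Mul(Rational(1, 3), D))) = Add(Rational(4, 3), Mul(Rational(1, 3), D)))
c = Rational(4096, 9) (c = Pow(Add(Mul(Mul(5, -2), 2), Mul(-1, Add(Rational(4, 3), Mul(Rational(1, 3), 0)))), 2) = Pow(Add(Mul(-10, 2), Mul(-1, Add(Rational(4, 3), 0))), 2) = Pow(Add(-20, Mul(-1, Rational(4, 3))), 2) = Pow(Add(-20, Rational(-4, 3)), 2) = Pow(Rational(-64, 3), 2) = Rational(4096, 9) ≈ 455.11)
Pow(Add(c, y), -1) = Pow(Add(Rational(4096, 9), 30642), -1) = Pow(Rational(279874, 9), -1) = Rational(9, 279874)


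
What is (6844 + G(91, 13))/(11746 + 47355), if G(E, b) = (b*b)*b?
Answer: 9041/59101 ≈ 0.15298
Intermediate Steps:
G(E, b) = b³ (G(E, b) = b²*b = b³)
(6844 + G(91, 13))/(11746 + 47355) = (6844 + 13³)/(11746 + 47355) = (6844 + 2197)/59101 = 9041*(1/59101) = 9041/59101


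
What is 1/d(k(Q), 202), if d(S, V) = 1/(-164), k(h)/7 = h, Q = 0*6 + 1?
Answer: -164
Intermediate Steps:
Q = 1 (Q = 0 + 1 = 1)
k(h) = 7*h
d(S, V) = -1/164
1/d(k(Q), 202) = 1/(-1/164) = -164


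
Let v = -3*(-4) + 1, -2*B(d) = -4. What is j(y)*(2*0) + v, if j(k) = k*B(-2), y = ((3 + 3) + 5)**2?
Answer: 13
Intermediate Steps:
B(d) = 2 (B(d) = -1/2*(-4) = 2)
v = 13 (v = 12 + 1 = 13)
y = 121 (y = (6 + 5)**2 = 11**2 = 121)
j(k) = 2*k (j(k) = k*2 = 2*k)
j(y)*(2*0) + v = (2*121)*(2*0) + 13 = 242*0 + 13 = 0 + 13 = 13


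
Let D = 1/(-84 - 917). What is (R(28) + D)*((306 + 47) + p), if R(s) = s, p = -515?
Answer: -4540374/1001 ≈ -4535.8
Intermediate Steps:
D = -1/1001 (D = 1/(-1001) = -1/1001 ≈ -0.00099900)
(R(28) + D)*((306 + 47) + p) = (28 - 1/1001)*((306 + 47) - 515) = 28027*(353 - 515)/1001 = (28027/1001)*(-162) = -4540374/1001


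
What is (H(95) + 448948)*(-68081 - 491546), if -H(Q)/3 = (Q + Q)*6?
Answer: -249329498056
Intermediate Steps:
H(Q) = -36*Q (H(Q) = -3*(Q + Q)*6 = -3*2*Q*6 = -36*Q)
(H(95) + 448948)*(-68081 - 491546) = (-36*95 + 448948)*(-68081 - 491546) = (-3420 + 448948)*(-559627) = 445528*(-559627) = -249329498056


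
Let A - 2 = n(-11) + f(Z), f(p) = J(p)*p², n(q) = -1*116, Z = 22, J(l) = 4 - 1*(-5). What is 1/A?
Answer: 1/4242 ≈ 0.00023574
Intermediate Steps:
J(l) = 9 (J(l) = 4 + 5 = 9)
n(q) = -116
f(p) = 9*p²
A = 4242 (A = 2 + (-116 + 9*22²) = 2 + (-116 + 9*484) = 2 + (-116 + 4356) = 2 + 4240 = 4242)
1/A = 1/4242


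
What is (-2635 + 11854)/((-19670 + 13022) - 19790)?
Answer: -9219/26438 ≈ -0.34870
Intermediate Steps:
(-2635 + 11854)/((-19670 + 13022) - 19790) = 9219/(-6648 - 19790) = 9219/(-26438) = 9219*(-1/26438) = -9219/26438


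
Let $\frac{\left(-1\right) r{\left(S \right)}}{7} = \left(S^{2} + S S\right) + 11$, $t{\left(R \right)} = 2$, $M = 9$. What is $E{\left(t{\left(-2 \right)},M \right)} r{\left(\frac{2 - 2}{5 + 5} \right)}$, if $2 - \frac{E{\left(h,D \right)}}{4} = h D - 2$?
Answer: $4312$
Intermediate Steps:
$r{\left(S \right)} = -77 - 14 S^{2}$ ($r{\left(S \right)} = - 7 \left(\left(S^{2} + S S\right) + 11\right) = - 7 \left(\left(S^{2} + S^{2}\right) + 11\right) = - 7 \left(2 S^{2} + 11\right) = - 7 \left(11 + 2 S^{2}\right) = -77 - 14 S^{2}$)
$E{\left(h,D \right)} = 16 - 4 D h$ ($E{\left(h,D \right)} = 8 - 4 \left(h D - 2\right) = 8 - 4 \left(D h - 2\right) = 8 - 4 \left(-2 + D h\right) = 8 - \left(-8 + 4 D h\right) = 16 - 4 D h$)
$E{\left(t{\left(-2 \right)},M \right)} r{\left(\frac{2 - 2}{5 + 5} \right)} = \left(16 - 36 \cdot 2\right) \left(-77 - 14 \left(\frac{2 - 2}{5 + 5}\right)^{2}\right) = \left(16 - 72\right) \left(-77 - 14 \left(\frac{0}{10}\right)^{2}\right) = - 56 \left(-77 - 14 \left(0 \cdot \frac{1}{10}\right)^{2}\right) = - 56 \left(-77 - 14 \cdot 0^{2}\right) = - 56 \left(-77 - 0\right) = - 56 \left(-77 + 0\right) = \left(-56\right) \left(-77\right) = 4312$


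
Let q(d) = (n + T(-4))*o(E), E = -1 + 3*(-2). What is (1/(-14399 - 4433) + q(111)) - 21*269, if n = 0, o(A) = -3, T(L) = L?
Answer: -106155985/18832 ≈ -5637.0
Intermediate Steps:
E = -7 (E = -1 - 6 = -7)
q(d) = 12 (q(d) = (0 - 4)*(-3) = -4*(-3) = 12)
(1/(-14399 - 4433) + q(111)) - 21*269 = (1/(-14399 - 4433) + 12) - 21*269 = (1/(-18832) + 12) - 5649 = (-1/18832 + 12) - 5649 = 225983/18832 - 5649 = -106155985/18832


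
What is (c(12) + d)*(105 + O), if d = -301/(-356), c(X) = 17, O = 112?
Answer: 1378601/356 ≈ 3872.5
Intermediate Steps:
d = 301/356 (d = -301*(-1/356) = 301/356 ≈ 0.84551)
(c(12) + d)*(105 + O) = (17 + 301/356)*(105 + 112) = (6353/356)*217 = 1378601/356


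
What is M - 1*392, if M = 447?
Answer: 55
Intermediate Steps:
M - 1*392 = 447 - 1*392 = 447 - 392 = 55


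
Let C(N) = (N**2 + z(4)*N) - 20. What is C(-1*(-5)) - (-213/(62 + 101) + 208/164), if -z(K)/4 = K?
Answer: -500968/6683 ≈ -74.962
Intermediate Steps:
z(K) = -4*K
C(N) = -20 + N**2 - 16*N (C(N) = (N**2 + (-4*4)*N) - 20 = (N**2 - 16*N) - 20 = -20 + N**2 - 16*N)
C(-1*(-5)) - (-213/(62 + 101) + 208/164) = (-20 + (-1*(-5))**2 - (-16)*(-5)) - (-213/(62 + 101) + 208/164) = (-20 + 5**2 - 16*5) - (-213/163 + 208*(1/164)) = (-20 + 25 - 80) - (-213*1/163 + 52/41) = -75 - (-213/163 + 52/41) = -75 - 1*(-257/6683) = -75 + 257/6683 = -500968/6683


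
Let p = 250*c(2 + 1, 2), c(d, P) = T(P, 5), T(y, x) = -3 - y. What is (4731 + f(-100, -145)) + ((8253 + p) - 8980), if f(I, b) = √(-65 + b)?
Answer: 2754 + I*√210 ≈ 2754.0 + 14.491*I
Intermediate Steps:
c(d, P) = -3 - P
p = -1250 (p = 250*(-3 - 1*2) = 250*(-3 - 2) = 250*(-5) = -1250)
(4731 + f(-100, -145)) + ((8253 + p) - 8980) = (4731 + √(-65 - 145)) + ((8253 - 1250) - 8980) = (4731 + √(-210)) + (7003 - 8980) = (4731 + I*√210) - 1977 = 2754 + I*√210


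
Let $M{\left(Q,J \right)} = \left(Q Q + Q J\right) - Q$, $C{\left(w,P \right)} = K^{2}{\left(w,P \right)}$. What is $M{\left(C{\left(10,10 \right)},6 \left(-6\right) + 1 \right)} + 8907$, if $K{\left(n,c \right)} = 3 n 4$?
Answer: $206850507$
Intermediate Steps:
$K{\left(n,c \right)} = 12 n$
$C{\left(w,P \right)} = 144 w^{2}$ ($C{\left(w,P \right)} = \left(12 w\right)^{2} = 144 w^{2}$)
$M{\left(Q,J \right)} = Q^{2} - Q + J Q$ ($M{\left(Q,J \right)} = \left(Q^{2} + J Q\right) - Q = Q^{2} - Q + J Q$)
$M{\left(C{\left(10,10 \right)},6 \left(-6\right) + 1 \right)} + 8907 = 144 \cdot 10^{2} \left(-1 + \left(6 \left(-6\right) + 1\right) + 144 \cdot 10^{2}\right) + 8907 = 144 \cdot 100 \left(-1 + \left(-36 + 1\right) + 144 \cdot 100\right) + 8907 = 14400 \left(-1 - 35 + 14400\right) + 8907 = 14400 \cdot 14364 + 8907 = 206841600 + 8907 = 206850507$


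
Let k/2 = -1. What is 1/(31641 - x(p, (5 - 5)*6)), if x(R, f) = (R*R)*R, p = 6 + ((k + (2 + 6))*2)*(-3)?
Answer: 1/58641 ≈ 1.7053e-5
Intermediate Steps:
k = -2 (k = 2*(-1) = -2)
p = -30 (p = 6 + ((-2 + (2 + 6))*2)*(-3) = 6 + ((-2 + 8)*2)*(-3) = 6 + (6*2)*(-3) = 6 + 12*(-3) = 6 - 36 = -30)
x(R, f) = R**3 (x(R, f) = R**2*R = R**3)
1/(31641 - x(p, (5 - 5)*6)) = 1/(31641 - 1*(-30)**3) = 1/(31641 - 1*(-27000)) = 1/(31641 + 27000) = 1/58641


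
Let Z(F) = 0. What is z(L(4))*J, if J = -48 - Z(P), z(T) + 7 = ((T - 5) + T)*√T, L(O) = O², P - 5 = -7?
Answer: -4848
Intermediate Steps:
P = -2 (P = 5 - 7 = -2)
z(T) = -7 + √T*(-5 + 2*T) (z(T) = -7 + ((T - 5) + T)*√T = -7 + ((-5 + T) + T)*√T = -7 + (-5 + 2*T)*√T = -7 + √T*(-5 + 2*T))
J = -48 (J = -48 - 1*0 = -48 + 0 = -48)
z(L(4))*J = (-7 - 5*√(4²) + 2*(4²)^(3/2))*(-48) = (-7 - 5*√16 + 2*16^(3/2))*(-48) = (-7 - 5*4 + 2*64)*(-48) = (-7 - 20 + 128)*(-48) = 101*(-48) = -4848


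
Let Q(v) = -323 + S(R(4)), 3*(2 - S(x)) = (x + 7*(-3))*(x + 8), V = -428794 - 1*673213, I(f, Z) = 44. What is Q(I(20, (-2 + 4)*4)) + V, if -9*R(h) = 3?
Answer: -29761384/27 ≈ -1.1023e+6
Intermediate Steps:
R(h) = -⅓ (R(h) = -⅑*3 = -⅓)
V = -1102007 (V = -428794 - 673213 = -1102007)
S(x) = 2 - (-21 + x)*(8 + x)/3 (S(x) = 2 - (x + 7*(-3))*(x + 8)/3 = 2 - (x - 21)*(8 + x)/3 = 2 - (-21 + x)*(8 + x)/3)
Q(v) = -7195/27 (Q(v) = -323 + (58 - (-⅓)²/3 + (13/3)*(-⅓)) = -323 + (58 - ⅓*⅑ - 13/9) = -323 + (58 - 1/27 - 13/9) = -323 + 1526/27 = -7195/27)
Q(I(20, (-2 + 4)*4)) + V = -7195/27 - 1102007 = -29761384/27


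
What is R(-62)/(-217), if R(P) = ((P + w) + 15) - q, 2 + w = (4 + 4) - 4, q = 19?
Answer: 64/217 ≈ 0.29493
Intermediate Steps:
w = 2 (w = -2 + ((4 + 4) - 4) = -2 + (8 - 4) = -2 + 4 = 2)
R(P) = -2 + P (R(P) = ((P + 2) + 15) - 1*19 = ((2 + P) + 15) - 19 = (17 + P) - 19 = -2 + P)
R(-62)/(-217) = (-2 - 62)/(-217) = -64*(-1/217) = 64/217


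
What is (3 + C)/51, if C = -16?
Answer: -13/51 ≈ -0.25490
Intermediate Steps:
(3 + C)/51 = (3 - 16)/51 = (1/51)*(-13) = -13/51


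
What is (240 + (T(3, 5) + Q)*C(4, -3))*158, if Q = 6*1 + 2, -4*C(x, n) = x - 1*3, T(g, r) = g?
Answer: 74971/2 ≈ 37486.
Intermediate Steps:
C(x, n) = ¾ - x/4 (C(x, n) = -(x - 1*3)/4 = -(x - 3)/4 = -(-3 + x)/4 = ¾ - x/4)
Q = 8 (Q = 6 + 2 = 8)
(240 + (T(3, 5) + Q)*C(4, -3))*158 = (240 + (3 + 8)*(¾ - ¼*4))*158 = (240 + 11*(¾ - 1))*158 = (240 + 11*(-¼))*158 = (240 - 11/4)*158 = (949/4)*158 = 74971/2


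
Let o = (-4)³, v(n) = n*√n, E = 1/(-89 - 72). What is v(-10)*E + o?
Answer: -64 + 10*I*√10/161 ≈ -64.0 + 0.19641*I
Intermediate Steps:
E = -1/161 (E = 1/(-161) = -1/161 ≈ -0.0062112)
v(n) = n^(3/2)
o = -64
v(-10)*E + o = (-10)^(3/2)*(-1/161) - 64 = -10*I*√10*(-1/161) - 64 = 10*I*√10/161 - 64 = -64 + 10*I*√10/161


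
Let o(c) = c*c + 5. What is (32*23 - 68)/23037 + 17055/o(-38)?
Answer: 6251809/529851 ≈ 11.799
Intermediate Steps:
o(c) = 5 + c² (o(c) = c² + 5 = 5 + c²)
(32*23 - 68)/23037 + 17055/o(-38) = (32*23 - 68)/23037 + 17055/(5 + (-38)²) = (736 - 68)*(1/23037) + 17055/(5 + 1444) = 668*(1/23037) + 17055/1449 = 668/23037 + 17055*(1/1449) = 668/23037 + 1895/161 = 6251809/529851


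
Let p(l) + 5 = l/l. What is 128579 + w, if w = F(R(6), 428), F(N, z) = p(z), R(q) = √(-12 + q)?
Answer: 128575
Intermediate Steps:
p(l) = -4 (p(l) = -5 + l/l = -5 + 1 = -4)
F(N, z) = -4
w = -4
128579 + w = 128579 - 4 = 128575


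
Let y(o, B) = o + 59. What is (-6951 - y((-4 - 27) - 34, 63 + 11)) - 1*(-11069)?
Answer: 4124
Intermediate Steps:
y(o, B) = 59 + o
(-6951 - y((-4 - 27) - 34, 63 + 11)) - 1*(-11069) = (-6951 - (59 + ((-4 - 27) - 34))) - 1*(-11069) = (-6951 - (59 + (-31 - 34))) + 11069 = (-6951 - (59 - 65)) + 11069 = (-6951 - 1*(-6)) + 11069 = (-6951 + 6) + 11069 = -6945 + 11069 = 4124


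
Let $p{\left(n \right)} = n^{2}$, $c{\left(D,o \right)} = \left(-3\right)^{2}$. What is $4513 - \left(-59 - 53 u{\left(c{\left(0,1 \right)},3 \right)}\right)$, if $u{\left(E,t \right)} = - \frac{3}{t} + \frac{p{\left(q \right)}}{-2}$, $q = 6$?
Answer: $3565$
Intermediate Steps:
$c{\left(D,o \right)} = 9$
$u{\left(E,t \right)} = -18 - \frac{3}{t}$ ($u{\left(E,t \right)} = - \frac{3}{t} + \frac{6^{2}}{-2} = - \frac{3}{t} + 36 \left(- \frac{1}{2}\right) = - \frac{3}{t} - 18 = -18 - \frac{3}{t}$)
$4513 - \left(-59 - 53 u{\left(c{\left(0,1 \right)},3 \right)}\right) = 4513 - \left(-59 - 53 \left(-18 - \frac{3}{3}\right)\right) = 4513 - \left(-59 - 53 \left(-18 - 1\right)\right) = 4513 - \left(-59 - -1007\right) = 4513 - \left(-59 + 1007\right) = 4513 - 948 = 3565$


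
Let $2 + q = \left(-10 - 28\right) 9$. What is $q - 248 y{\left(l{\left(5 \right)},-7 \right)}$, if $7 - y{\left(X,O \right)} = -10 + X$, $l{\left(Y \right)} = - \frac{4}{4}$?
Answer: $-4808$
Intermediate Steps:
$l{\left(Y \right)} = -1$ ($l{\left(Y \right)} = \left(-4\right) \frac{1}{4} = -1$)
$y{\left(X,O \right)} = 17 - X$ ($y{\left(X,O \right)} = 7 - \left(-10 + X\right) = 17 - X$)
$q = -344$ ($q = -2 + \left(-10 - 28\right) 9 = -2 - 342 = -344$)
$q - 248 y{\left(l{\left(5 \right)},-7 \right)} = -344 - 248 \left(17 - -1\right) = -344 - 248 \left(17 + 1\right) = -344 - 4464 = -4808$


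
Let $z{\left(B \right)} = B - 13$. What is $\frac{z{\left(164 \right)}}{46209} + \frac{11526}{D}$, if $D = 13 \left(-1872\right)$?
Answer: $- \frac{29385011}{62474568} \approx -0.47035$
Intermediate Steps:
$z{\left(B \right)} = -13 + B$
$D = -24336$
$\frac{z{\left(164 \right)}}{46209} + \frac{11526}{D} = \frac{-13 + 164}{46209} + \frac{11526}{-24336} = 151 \cdot \frac{1}{46209} + 11526 \left(- \frac{1}{24336}\right) = \frac{151}{46209} - \frac{1921}{4056} = - \frac{29385011}{62474568}$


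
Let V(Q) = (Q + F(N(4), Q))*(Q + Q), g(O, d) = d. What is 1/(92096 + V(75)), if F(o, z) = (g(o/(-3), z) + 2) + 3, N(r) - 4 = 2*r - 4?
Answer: 1/115346 ≈ 8.6696e-6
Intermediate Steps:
N(r) = 2*r (N(r) = 4 + (2*r - 4) = 4 + (-4 + 2*r) = 2*r)
F(o, z) = 5 + z (F(o, z) = (z + 2) + 3 = (2 + z) + 3 = 5 + z)
V(Q) = 2*Q*(5 + 2*Q) (V(Q) = (Q + (5 + Q))*(Q + Q) = (5 + 2*Q)*(2*Q) = 2*Q*(5 + 2*Q))
1/(92096 + V(75)) = 1/(92096 + 2*75*(5 + 2*75)) = 1/(92096 + 2*75*(5 + 150)) = 1/(92096 + 2*75*155) = 1/(92096 + 23250) = 1/115346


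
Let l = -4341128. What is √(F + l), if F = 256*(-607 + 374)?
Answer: 2*I*√1100194 ≈ 2097.8*I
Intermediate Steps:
F = -59648 (F = 256*(-233) = -59648)
√(F + l) = √(-59648 - 4341128) = √(-4400776) = 2*I*√1100194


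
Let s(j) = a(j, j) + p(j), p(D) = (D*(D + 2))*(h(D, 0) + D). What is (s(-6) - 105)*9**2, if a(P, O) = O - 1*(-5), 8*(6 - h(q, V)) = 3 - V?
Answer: -9315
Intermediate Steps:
h(q, V) = 45/8 + V/8 (h(q, V) = 6 - (3 - V)/8 = 6 + (-3/8 + V/8) = 45/8 + V/8)
a(P, O) = 5 + O (a(P, O) = O + 5 = 5 + O)
p(D) = D*(2 + D)*(45/8 + D) (p(D) = (D*(D + 2))*((45/8 + (1/8)*0) + D) = (D*(2 + D))*((45/8 + 0) + D) = (D*(2 + D))*(45/8 + D) = D*(2 + D)*(45/8 + D))
s(j) = 5 + j + j*(90 + 8*j**2 + 61*j)/8 (s(j) = (5 + j) + j*(90 + 8*j**2 + 61*j)/8 = 5 + j + j*(90 + 8*j**2 + 61*j)/8)
(s(-6) - 105)*9**2 = ((5 + (-6)**3 + (49/4)*(-6) + (61/8)*(-6)**2) - 105)*9**2 = ((5 - 216 - 147/2 + (61/8)*36) - 105)*81 = ((5 - 216 - 147/2 + 549/2) - 105)*81 = (-10 - 105)*81 = -115*81 = -9315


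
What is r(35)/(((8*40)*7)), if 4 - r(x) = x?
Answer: -31/2240 ≈ -0.013839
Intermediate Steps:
r(x) = 4 - x
r(35)/(((8*40)*7)) = (4 - 1*35)/(((8*40)*7)) = (4 - 35)/((320*7)) = -31/2240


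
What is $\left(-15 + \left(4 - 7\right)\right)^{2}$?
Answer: $324$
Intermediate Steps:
$\left(-15 + \left(4 - 7\right)\right)^{2} = \left(-15 - 3\right)^{2} = \left(-18\right)^{2} = 324$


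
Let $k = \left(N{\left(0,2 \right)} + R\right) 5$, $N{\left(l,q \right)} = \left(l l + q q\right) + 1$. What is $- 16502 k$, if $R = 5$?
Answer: $-825100$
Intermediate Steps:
$N{\left(l,q \right)} = 1 + l^{2} + q^{2}$ ($N{\left(l,q \right)} = \left(l^{2} + q^{2}\right) + 1 = 1 + l^{2} + q^{2}$)
$k = 50$ ($k = \left(\left(1 + 0^{2} + 2^{2}\right) + 5\right) 5 = \left(\left(1 + 0 + 4\right) + 5\right) 5 = \left(5 + 5\right) 5 = 10 \cdot 5 = 50$)
$- 16502 k = \left(-16502\right) 50 = -825100$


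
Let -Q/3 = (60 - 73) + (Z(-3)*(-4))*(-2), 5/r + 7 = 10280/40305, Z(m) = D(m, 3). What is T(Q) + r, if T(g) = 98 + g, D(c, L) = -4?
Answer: 12628138/54371 ≈ 232.26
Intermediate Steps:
Z(m) = -4
r = -40305/54371 (r = 5/(-7 + 10280/40305) = 5/(-7 + 10280*(1/40305)) = 5/(-7 + 2056/8061) = 5/(-54371/8061) = 5*(-8061/54371) = -40305/54371 ≈ -0.74130)
Q = 135 (Q = -3*((60 - 73) - 4*(-4)*(-2)) = -3*(-13 + 16*(-2)) = -3*(-13 - 32) = -3*(-45) = 135)
T(Q) + r = (98 + 135) - 40305/54371 = 233 - 40305/54371 = 12628138/54371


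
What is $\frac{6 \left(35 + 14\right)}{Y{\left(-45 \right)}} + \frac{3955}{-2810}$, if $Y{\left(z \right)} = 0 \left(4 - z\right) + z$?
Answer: $- \frac{66941}{8430} \approx -7.9408$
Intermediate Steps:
$Y{\left(z \right)} = z$ ($Y{\left(z \right)} = 0 + z = z$)
$\frac{6 \left(35 + 14\right)}{Y{\left(-45 \right)}} + \frac{3955}{-2810} = \frac{6 \left(35 + 14\right)}{-45} + \frac{3955}{-2810} = 6 \cdot 49 \left(- \frac{1}{45}\right) + 3955 \left(- \frac{1}{2810}\right) = 294 \left(- \frac{1}{45}\right) - \frac{791}{562} = - \frac{98}{15} - \frac{791}{562} = - \frac{66941}{8430}$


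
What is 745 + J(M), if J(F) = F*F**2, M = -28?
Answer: -21207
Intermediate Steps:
J(F) = F**3
745 + J(M) = 745 + (-28)**3 = 745 - 21952 = -21207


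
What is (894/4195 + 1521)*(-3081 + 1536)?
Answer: -1971880101/839 ≈ -2.3503e+6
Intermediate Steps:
(894/4195 + 1521)*(-3081 + 1536) = (894*(1/4195) + 1521)*(-1545) = (894/4195 + 1521)*(-1545) = (6381489/4195)*(-1545) = -1971880101/839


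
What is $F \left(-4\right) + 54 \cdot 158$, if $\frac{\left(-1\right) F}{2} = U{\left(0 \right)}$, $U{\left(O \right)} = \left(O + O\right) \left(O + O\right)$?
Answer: $8532$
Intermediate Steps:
$U{\left(O \right)} = 4 O^{2}$ ($U{\left(O \right)} = 2 O 2 O = 4 O^{2}$)
$F = 0$ ($F = - 2 \cdot 4 \cdot 0^{2} = - 2 \cdot 4 \cdot 0 = \left(-2\right) 0 = 0$)
$F \left(-4\right) + 54 \cdot 158 = 0 \left(-4\right) + 54 \cdot 158 = 0 + 8532 = 8532$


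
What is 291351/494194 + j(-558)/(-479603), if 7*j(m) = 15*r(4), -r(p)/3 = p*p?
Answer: 978485515251/1659118474874 ≈ 0.58976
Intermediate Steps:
r(p) = -3*p² (r(p) = -3*p*p = -3*p²)
j(m) = -720/7 (j(m) = (15*(-3*4²))/7 = (15*(-3*16))/7 = (15*(-48))/7 = (⅐)*(-720) = -720/7)
291351/494194 + j(-558)/(-479603) = 291351/494194 - 720/7/(-479603) = 291351*(1/494194) - 720/7*(-1/479603) = 291351/494194 + 720/3357221 = 978485515251/1659118474874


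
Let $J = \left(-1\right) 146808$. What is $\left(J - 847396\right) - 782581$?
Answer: $-1776785$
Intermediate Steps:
$J = -146808$
$\left(J - 847396\right) - 782581 = \left(-146808 - 847396\right) - 782581 = -994204 - 782581 = -1776785$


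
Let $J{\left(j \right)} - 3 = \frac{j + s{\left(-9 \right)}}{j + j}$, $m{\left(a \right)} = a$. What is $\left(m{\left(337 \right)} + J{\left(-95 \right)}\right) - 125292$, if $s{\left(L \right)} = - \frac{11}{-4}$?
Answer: $- \frac{94963151}{760} \approx -1.2495 \cdot 10^{5}$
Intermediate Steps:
$s{\left(L \right)} = \frac{11}{4}$ ($s{\left(L \right)} = \left(-11\right) \left(- \frac{1}{4}\right) = \frac{11}{4}$)
$J{\left(j \right)} = 3 + \frac{\frac{11}{4} + j}{2 j}$ ($J{\left(j \right)} = 3 + \frac{j + \frac{11}{4}}{j + j} = 3 + \frac{\frac{11}{4} + j}{2 j}$)
$\left(m{\left(337 \right)} + J{\left(-95 \right)}\right) - 125292 = \left(337 + \frac{11 + 28 \left(-95\right)}{8 \left(-95\right)}\right) - 125292 = \left(337 + \frac{1}{8} \left(- \frac{1}{95}\right) \left(11 - 2660\right)\right) - 125292 = \left(337 + \frac{1}{8} \left(- \frac{1}{95}\right) \left(-2649\right)\right) - 125292 = \left(337 + \frac{2649}{760}\right) - 125292 = \frac{258769}{760} - 125292 = - \frac{94963151}{760}$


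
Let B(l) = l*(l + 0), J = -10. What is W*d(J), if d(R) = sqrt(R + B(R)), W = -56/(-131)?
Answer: 168*sqrt(10)/131 ≈ 4.0554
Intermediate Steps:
W = 56/131 (W = -56*(-1/131) = 56/131 ≈ 0.42748)
B(l) = l**2 (B(l) = l*l = l**2)
d(R) = sqrt(R + R**2)
W*d(J) = 56*sqrt(-10*(1 - 10))/131 = 56*sqrt(-10*(-9))/131 = 56*sqrt(90)/131 = 56*(3*sqrt(10))/131 = 168*sqrt(10)/131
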